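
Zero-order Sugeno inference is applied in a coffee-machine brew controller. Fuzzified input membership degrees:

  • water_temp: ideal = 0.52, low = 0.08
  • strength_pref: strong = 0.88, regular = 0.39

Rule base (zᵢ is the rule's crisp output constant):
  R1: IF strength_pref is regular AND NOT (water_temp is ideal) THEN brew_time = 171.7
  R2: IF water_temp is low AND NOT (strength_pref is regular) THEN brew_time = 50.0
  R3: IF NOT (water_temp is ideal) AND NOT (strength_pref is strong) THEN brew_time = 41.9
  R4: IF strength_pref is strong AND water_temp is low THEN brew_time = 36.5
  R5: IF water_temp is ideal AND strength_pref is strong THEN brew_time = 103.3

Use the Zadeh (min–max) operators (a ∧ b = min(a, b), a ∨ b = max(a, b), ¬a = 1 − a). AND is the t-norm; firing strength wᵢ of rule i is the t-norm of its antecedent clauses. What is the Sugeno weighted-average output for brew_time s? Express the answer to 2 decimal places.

R1 (z=171.7): regular=0.39, ¬ideal=1−0.52=0.48; AND[min(a, b)] → w = 0.39
R2 (z=50.0): low=0.08, ¬regular=1−0.39=0.61; AND[min(a, b)] → w = 0.08
R3 (z=41.9): ¬ideal=1−0.52=0.48, ¬strong=1−0.88=0.12; AND[min(a, b)] → w = 0.12
R4 (z=36.5): strong=0.88, low=0.08; AND[min(a, b)] → w = 0.08
R5 (z=103.3): ideal=0.52, strong=0.88; AND[min(a, b)] → w = 0.52
Weighted average = (0.39·171.7 + 0.08·50.0 + 0.12·41.9 + 0.08·36.5 + 0.52·103.3) / (0.39 + 0.08 + 0.12 + 0.08 + 0.52)
  = 132.6270 / 1.1900 = 111.45

111.45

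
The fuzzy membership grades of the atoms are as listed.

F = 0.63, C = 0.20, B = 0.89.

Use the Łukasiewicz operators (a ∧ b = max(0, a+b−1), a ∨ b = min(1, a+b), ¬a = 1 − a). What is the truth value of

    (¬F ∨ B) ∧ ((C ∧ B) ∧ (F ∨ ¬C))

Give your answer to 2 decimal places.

¬F = 1 − 0.63 = 0.37
¬F ∨ B = min(1, a+b) on (0.37, 0.89) = 1.00
C ∧ B = max(0, a+b−1) on (0.20, 0.89) = 0.09
¬C = 1 − 0.20 = 0.80
F ∨ ¬C = min(1, a+b) on (0.63, 0.80) = 1.00
(C ∧ B) ∧ (F ∨ ¬C) = max(0, a+b−1) on (0.09, 1.00) = 0.09
(¬F ∨ B) ∧ ((C ∧ B) ∧ (F ∨ ¬C)) = max(0, a+b−1) on (1.00, 0.09) = 0.09

0.09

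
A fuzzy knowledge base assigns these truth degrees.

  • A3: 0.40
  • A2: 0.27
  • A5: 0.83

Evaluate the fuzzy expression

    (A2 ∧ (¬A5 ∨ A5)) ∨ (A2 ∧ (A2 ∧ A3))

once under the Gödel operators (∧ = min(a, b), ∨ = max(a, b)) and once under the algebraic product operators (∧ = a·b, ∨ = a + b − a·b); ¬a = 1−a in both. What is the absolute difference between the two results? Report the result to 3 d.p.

0.016

Under Gödel:
  ¬A5 = 1 − 0.83 = 0.17
  ¬A5 ∨ A5 = max(a, b) on (0.17, 0.83) = 0.83
  A2 ∧ (¬A5 ∨ A5) = min(a, b) on (0.27, 0.83) = 0.27
  A2 ∧ A3 = min(a, b) on (0.27, 0.40) = 0.27
  A2 ∧ (A2 ∧ A3) = min(a, b) on (0.27, 0.27) = 0.27
  (A2 ∧ (¬A5 ∨ A5)) ∨ (A2 ∧ (A2 ∧ A3)) = max(a, b) on (0.27, 0.27) = 0.27
  → value = 0.2700
Under algebraic product:
  ¬A5 = 1 − 0.8300 = 0.1700
  ¬A5 ∨ A5 = a + b − a·b on (0.1700, 0.8300) = 0.8589
  A2 ∧ (¬A5 ∨ A5) = a·b on (0.2700, 0.8589) = 0.2319
  A2 ∧ A3 = a·b on (0.2700, 0.4000) = 0.1080
  A2 ∧ (A2 ∧ A3) = a·b on (0.2700, 0.1080) = 0.0292
  (A2 ∧ (¬A5 ∨ A5)) ∨ (A2 ∧ (A2 ∧ A3)) = a + b − a·b on (0.2319, 0.0292) = 0.2543
  → value = 0.2543
|0.2700 − 0.2543| = 0.016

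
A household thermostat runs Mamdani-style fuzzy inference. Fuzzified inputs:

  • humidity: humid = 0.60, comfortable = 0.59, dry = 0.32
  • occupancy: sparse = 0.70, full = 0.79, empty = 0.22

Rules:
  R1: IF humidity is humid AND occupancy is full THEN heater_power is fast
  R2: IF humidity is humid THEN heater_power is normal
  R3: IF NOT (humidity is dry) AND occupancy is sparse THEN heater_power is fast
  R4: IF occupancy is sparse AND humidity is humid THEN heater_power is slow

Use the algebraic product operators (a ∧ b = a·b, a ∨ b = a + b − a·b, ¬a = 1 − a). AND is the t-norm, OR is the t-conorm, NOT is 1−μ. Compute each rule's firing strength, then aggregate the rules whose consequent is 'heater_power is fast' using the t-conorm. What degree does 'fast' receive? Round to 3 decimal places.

R1: humid=0.60, full=0.79; AND[a·b] → w = 0.4740
R2: humid=0.60 → w = 0.6000
R3: ¬dry=1−0.32=0.68, sparse=0.70; AND[a·b] → w = 0.4760
R4: sparse=0.70, humid=0.60; AND[a·b] → w = 0.4200
Rules with consequent 'fast': {R1, R3} → strengths 0.4740, 0.4760
Aggregate via t-conorm [a + b − a·b]: 0.7244

0.724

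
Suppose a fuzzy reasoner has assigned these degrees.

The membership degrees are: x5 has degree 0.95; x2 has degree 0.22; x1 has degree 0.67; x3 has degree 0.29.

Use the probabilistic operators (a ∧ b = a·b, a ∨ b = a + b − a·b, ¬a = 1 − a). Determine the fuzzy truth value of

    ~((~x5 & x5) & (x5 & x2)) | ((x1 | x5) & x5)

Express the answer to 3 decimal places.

0.999

~x5 = 1 − 0.9500 = 0.0500
~x5 & x5 = a·b on (0.0500, 0.9500) = 0.0475
x5 & x2 = a·b on (0.9500, 0.2200) = 0.2090
(~x5 & x5) & (x5 & x2) = a·b on (0.0475, 0.2090) = 0.0099
~((~x5 & x5) & (x5 & x2)) = 1 − 0.0099 = 0.9901
x1 | x5 = a + b − a·b on (0.6700, 0.9500) = 0.9835
(x1 | x5) & x5 = a·b on (0.9835, 0.9500) = 0.9343
~((~x5 & x5) & (x5 & x2)) | ((x1 | x5) & x5) = a + b − a·b on (0.9901, 0.9343) = 0.9993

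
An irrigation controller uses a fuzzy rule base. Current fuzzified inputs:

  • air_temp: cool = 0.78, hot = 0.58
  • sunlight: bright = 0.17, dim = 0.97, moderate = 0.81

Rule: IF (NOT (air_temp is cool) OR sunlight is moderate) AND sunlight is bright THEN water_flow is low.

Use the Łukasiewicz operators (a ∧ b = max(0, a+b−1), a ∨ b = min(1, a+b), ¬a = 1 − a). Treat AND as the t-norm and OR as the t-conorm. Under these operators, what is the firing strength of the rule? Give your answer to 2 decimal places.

firing strength: (¬cool=1−0.78=0.22 OR moderate=0.81) = 1.00; AND[max(0, a+b−1)] with bright=0.17 → w = 0.17

0.17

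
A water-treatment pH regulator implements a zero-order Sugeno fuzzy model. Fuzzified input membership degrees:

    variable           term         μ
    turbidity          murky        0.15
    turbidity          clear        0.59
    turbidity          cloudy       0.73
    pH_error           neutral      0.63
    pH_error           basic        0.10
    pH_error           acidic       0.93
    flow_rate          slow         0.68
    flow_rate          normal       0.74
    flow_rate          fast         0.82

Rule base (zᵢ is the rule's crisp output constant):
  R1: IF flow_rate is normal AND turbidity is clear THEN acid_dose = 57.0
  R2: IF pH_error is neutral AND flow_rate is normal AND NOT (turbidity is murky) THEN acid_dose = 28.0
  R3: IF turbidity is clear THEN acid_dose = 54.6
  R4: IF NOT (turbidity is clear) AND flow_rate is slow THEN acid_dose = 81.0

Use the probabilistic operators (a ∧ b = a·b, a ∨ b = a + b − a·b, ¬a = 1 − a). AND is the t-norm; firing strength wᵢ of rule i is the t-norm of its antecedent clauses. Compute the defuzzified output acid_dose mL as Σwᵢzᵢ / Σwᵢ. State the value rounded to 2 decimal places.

R1 (z=57.0): normal=0.74, clear=0.59; AND[a·b] → w = 0.4366
R2 (z=28.0): neutral=0.63, normal=0.74, ¬murky=1−0.15=0.85; AND[a·b] → w = 0.3963
R3 (z=54.6): clear=0.59 → w = 0.5900
R4 (z=81.0): ¬clear=1−0.59=0.41, slow=0.68; AND[a·b] → w = 0.2788
Weighted average = (0.4366·57.0 + 0.3963·28.0 + 0.5900·54.6 + 0.2788·81.0) / (0.4366 + 0.3963 + 0.5900 + 0.2788)
  = 90.7786 / 1.7017 = 53.35

53.35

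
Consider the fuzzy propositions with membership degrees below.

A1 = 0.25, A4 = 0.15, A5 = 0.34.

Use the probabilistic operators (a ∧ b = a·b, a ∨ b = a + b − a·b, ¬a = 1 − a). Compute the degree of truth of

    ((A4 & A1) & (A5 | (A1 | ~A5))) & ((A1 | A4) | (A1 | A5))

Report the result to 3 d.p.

A4 & A1 = a·b on (0.1500, 0.2500) = 0.0375
~A5 = 1 − 0.3400 = 0.6600
A1 | ~A5 = a + b − a·b on (0.2500, 0.6600) = 0.7450
A5 | (A1 | ~A5) = a + b − a·b on (0.3400, 0.7450) = 0.8317
(A4 & A1) & (A5 | (A1 | ~A5)) = a·b on (0.0375, 0.8317) = 0.0312
A1 | A4 = a + b − a·b on (0.2500, 0.1500) = 0.3625
A1 | A5 = a + b − a·b on (0.2500, 0.3400) = 0.5050
(A1 | A4) | (A1 | A5) = a + b − a·b on (0.3625, 0.5050) = 0.6844
((A4 & A1) & (A5 | (A1 | ~A5))) & ((A1 | A4) | (A1 | A5)) = a·b on (0.0312, 0.6844) = 0.0213

0.021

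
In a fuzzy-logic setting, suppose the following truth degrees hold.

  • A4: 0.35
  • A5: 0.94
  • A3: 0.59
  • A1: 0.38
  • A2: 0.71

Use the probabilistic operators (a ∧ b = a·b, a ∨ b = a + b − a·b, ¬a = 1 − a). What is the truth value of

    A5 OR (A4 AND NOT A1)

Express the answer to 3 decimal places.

NOT A1 = 1 − 0.3800 = 0.6200
A4 AND NOT A1 = a·b on (0.3500, 0.6200) = 0.2170
A5 OR (A4 AND NOT A1) = a + b − a·b on (0.9400, 0.2170) = 0.9530

0.953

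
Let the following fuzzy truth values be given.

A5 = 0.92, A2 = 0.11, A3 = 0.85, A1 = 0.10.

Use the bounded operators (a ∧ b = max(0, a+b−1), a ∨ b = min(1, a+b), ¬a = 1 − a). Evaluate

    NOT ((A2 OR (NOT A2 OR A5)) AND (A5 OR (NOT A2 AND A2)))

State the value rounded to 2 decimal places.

0.08

NOT A2 = 1 − 0.11 = 0.89
NOT A2 OR A5 = min(1, a+b) on (0.89, 0.92) = 1.00
A2 OR (NOT A2 OR A5) = min(1, a+b) on (0.11, 1.00) = 1.00
NOT A2 = 1 − 0.11 = 0.89
NOT A2 AND A2 = max(0, a+b−1) on (0.89, 0.11) = 0.00
A5 OR (NOT A2 AND A2) = min(1, a+b) on (0.92, 0.00) = 0.92
(A2 OR (NOT A2 OR A5)) AND (A5 OR (NOT A2 AND A2)) = max(0, a+b−1) on (1.00, 0.92) = 0.92
NOT ((A2 OR (NOT A2 OR A5)) AND (A5 OR (NOT A2 AND A2))) = 1 − 0.92 = 0.08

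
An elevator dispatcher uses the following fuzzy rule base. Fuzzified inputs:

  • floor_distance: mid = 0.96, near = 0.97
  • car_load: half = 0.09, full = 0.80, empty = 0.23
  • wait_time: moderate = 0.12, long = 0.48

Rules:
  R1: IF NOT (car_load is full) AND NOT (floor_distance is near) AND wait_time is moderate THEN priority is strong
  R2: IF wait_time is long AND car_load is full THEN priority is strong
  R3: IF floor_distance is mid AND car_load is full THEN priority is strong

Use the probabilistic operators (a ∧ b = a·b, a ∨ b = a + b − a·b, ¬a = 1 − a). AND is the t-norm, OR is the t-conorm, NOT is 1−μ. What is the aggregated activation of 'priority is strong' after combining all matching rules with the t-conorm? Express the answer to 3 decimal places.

R1: ¬full=1−0.80=0.20, ¬near=1−0.97=0.03, moderate=0.12; AND[a·b] → w = 0.0007
R2: long=0.48, full=0.80; AND[a·b] → w = 0.3840
R3: mid=0.96, full=0.80; AND[a·b] → w = 0.7680
Rules with consequent 'strong': {R1, R2, R3} → strengths 0.0007, 0.3840, 0.7680
Aggregate via t-conorm [a + b − a·b]: 0.8572

0.857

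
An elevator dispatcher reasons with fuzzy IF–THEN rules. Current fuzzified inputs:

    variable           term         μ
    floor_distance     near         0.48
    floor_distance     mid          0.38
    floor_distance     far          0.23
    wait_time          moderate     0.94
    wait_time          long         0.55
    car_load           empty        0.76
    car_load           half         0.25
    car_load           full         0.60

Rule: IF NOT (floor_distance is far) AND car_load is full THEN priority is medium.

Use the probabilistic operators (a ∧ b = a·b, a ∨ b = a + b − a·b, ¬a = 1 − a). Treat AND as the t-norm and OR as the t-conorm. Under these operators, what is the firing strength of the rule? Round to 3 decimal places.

firing strength: ¬far=1−0.23=0.77, full=0.60; AND[a·b] → w = 0.4620

0.462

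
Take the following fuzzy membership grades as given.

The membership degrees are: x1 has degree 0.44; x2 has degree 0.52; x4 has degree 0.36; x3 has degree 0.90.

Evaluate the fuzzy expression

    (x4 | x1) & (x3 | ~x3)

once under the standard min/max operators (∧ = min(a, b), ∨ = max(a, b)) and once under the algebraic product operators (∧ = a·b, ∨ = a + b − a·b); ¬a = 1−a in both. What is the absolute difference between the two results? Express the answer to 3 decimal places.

0.144

Under standard min/max:
  x4 | x1 = max(a, b) on (0.36, 0.44) = 0.44
  ~x3 = 1 − 0.90 = 0.10
  x3 | ~x3 = max(a, b) on (0.90, 0.10) = 0.90
  (x4 | x1) & (x3 | ~x3) = min(a, b) on (0.44, 0.90) = 0.44
  → value = 0.4400
Under algebraic product:
  x4 | x1 = a + b − a·b on (0.3600, 0.4400) = 0.6416
  ~x3 = 1 − 0.9000 = 0.1000
  x3 | ~x3 = a + b − a·b on (0.9000, 0.1000) = 0.9100
  (x4 | x1) & (x3 | ~x3) = a·b on (0.6416, 0.9100) = 0.5839
  → value = 0.5839
|0.4400 − 0.5839| = 0.144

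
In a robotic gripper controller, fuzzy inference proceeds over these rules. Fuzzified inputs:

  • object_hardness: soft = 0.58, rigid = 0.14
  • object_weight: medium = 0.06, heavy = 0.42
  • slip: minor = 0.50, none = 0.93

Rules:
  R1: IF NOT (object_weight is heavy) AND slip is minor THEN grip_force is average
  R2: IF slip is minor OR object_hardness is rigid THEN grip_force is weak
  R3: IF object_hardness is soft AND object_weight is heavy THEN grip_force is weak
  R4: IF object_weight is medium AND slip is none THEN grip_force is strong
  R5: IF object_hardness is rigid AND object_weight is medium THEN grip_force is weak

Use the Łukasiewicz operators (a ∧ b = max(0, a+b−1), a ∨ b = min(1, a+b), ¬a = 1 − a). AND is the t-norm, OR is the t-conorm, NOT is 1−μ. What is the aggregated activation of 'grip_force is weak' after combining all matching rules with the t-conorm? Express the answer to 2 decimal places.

0.64

R1: ¬heavy=1−0.42=0.58, minor=0.50; AND[max(0, a+b−1)] → w = 0.08
R2: minor=0.50, rigid=0.14; OR[min(1, a+b)] → w = 0.64
R3: soft=0.58, heavy=0.42; AND[max(0, a+b−1)] → w = 0.00
R4: medium=0.06, none=0.93; AND[max(0, a+b−1)] → w = 0.00
R5: rigid=0.14, medium=0.06; AND[max(0, a+b−1)] → w = 0.00
Rules with consequent 'weak': {R2, R3, R5} → strengths 0.64, 0.00, 0.00
Aggregate via t-conorm [min(1, a+b)]: 0.64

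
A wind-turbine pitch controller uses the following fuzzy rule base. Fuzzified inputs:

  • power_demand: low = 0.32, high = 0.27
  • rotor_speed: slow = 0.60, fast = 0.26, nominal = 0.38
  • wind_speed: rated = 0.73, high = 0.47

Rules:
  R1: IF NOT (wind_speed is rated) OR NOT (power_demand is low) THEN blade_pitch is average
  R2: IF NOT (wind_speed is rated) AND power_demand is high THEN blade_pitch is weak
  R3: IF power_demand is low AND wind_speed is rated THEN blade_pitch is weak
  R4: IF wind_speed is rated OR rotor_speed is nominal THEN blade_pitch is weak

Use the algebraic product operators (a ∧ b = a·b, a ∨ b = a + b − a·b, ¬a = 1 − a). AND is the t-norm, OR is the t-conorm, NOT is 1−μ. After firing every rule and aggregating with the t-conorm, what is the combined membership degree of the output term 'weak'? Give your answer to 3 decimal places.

R1: ¬rated=1−0.73=0.27, ¬low=1−0.32=0.68; OR[a + b − a·b] → w = 0.7664
R2: ¬rated=1−0.73=0.27, high=0.27; AND[a·b] → w = 0.0729
R3: low=0.32, rated=0.73; AND[a·b] → w = 0.2336
R4: rated=0.73, nominal=0.38; OR[a + b − a·b] → w = 0.8326
Rules with consequent 'weak': {R2, R3, R4} → strengths 0.0729, 0.2336, 0.8326
Aggregate via t-conorm [a + b − a·b]: 0.8811

0.881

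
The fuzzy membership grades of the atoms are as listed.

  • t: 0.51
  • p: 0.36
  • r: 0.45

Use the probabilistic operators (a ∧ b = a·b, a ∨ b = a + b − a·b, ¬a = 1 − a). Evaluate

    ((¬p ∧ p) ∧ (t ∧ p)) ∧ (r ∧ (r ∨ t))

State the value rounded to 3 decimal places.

¬p = 1 − 0.3600 = 0.6400
¬p ∧ p = a·b on (0.6400, 0.3600) = 0.2304
t ∧ p = a·b on (0.5100, 0.3600) = 0.1836
(¬p ∧ p) ∧ (t ∧ p) = a·b on (0.2304, 0.1836) = 0.0423
r ∨ t = a + b − a·b on (0.4500, 0.5100) = 0.7305
r ∧ (r ∨ t) = a·b on (0.4500, 0.7305) = 0.3287
((¬p ∧ p) ∧ (t ∧ p)) ∧ (r ∧ (r ∨ t)) = a·b on (0.0423, 0.3287) = 0.0139

0.014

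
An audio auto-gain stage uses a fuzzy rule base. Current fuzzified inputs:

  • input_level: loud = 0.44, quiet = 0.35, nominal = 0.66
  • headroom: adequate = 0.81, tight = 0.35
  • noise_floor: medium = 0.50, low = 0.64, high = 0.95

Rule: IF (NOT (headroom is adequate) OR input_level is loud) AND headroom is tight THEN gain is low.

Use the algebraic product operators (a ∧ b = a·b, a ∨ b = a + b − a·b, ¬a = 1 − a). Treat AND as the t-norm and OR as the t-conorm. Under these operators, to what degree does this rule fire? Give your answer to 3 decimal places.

firing strength: (¬adequate=1−0.81=0.19 OR loud=0.44) = 0.5464; AND[a·b] with tight=0.35 → w = 0.1912

0.191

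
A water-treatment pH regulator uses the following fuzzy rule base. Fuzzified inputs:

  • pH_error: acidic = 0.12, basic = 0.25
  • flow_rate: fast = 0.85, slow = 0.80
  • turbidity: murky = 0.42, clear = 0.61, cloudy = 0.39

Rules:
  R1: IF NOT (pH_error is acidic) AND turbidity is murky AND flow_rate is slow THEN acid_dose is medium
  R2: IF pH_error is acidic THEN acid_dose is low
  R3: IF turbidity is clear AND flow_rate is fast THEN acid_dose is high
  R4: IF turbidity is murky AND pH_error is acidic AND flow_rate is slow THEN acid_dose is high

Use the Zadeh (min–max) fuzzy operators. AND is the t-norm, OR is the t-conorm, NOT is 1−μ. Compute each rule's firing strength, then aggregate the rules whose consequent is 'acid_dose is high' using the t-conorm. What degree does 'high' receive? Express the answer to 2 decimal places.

R1: ¬acidic=1−0.12=0.88, murky=0.42, slow=0.80; AND[min(a, b)] → w = 0.42
R2: acidic=0.12 → w = 0.12
R3: clear=0.61, fast=0.85; AND[min(a, b)] → w = 0.61
R4: murky=0.42, acidic=0.12, slow=0.80; AND[min(a, b)] → w = 0.12
Rules with consequent 'high': {R3, R4} → strengths 0.61, 0.12
Aggregate via t-conorm [max(a, b)]: 0.61

0.61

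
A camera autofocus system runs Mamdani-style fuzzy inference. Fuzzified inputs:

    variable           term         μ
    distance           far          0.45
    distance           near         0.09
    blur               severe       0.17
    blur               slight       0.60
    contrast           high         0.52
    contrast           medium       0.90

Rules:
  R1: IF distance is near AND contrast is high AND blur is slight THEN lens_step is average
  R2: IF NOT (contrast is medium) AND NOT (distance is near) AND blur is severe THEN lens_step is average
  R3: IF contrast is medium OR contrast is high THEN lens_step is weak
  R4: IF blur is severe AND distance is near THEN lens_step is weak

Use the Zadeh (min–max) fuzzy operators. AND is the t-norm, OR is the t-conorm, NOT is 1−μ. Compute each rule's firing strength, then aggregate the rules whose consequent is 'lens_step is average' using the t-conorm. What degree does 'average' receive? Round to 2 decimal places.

R1: near=0.09, high=0.52, slight=0.60; AND[min(a, b)] → w = 0.09
R2: ¬medium=1−0.90=0.10, ¬near=1−0.09=0.91, severe=0.17; AND[min(a, b)] → w = 0.10
R3: medium=0.90, high=0.52; OR[max(a, b)] → w = 0.90
R4: severe=0.17, near=0.09; AND[min(a, b)] → w = 0.09
Rules with consequent 'average': {R1, R2} → strengths 0.09, 0.10
Aggregate via t-conorm [max(a, b)]: 0.10

0.10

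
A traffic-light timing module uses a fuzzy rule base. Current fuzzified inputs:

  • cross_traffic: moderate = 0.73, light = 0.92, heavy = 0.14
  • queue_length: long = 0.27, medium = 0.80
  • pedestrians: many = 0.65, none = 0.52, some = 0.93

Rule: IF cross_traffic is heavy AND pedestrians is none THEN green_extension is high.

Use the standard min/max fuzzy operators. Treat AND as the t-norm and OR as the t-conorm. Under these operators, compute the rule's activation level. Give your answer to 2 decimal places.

firing strength: heavy=0.14, none=0.52; AND[min(a, b)] → w = 0.14

0.14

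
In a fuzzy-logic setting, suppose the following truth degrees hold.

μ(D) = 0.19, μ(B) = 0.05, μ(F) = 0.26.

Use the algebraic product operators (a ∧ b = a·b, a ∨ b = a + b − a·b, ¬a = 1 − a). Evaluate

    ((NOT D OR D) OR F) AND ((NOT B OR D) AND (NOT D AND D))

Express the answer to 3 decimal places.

NOT D = 1 − 0.1900 = 0.8100
NOT D OR D = a + b − a·b on (0.8100, 0.1900) = 0.8461
(NOT D OR D) OR F = a + b − a·b on (0.8461, 0.2600) = 0.8861
NOT B = 1 − 0.0500 = 0.9500
NOT B OR D = a + b − a·b on (0.9500, 0.1900) = 0.9595
NOT D = 1 − 0.1900 = 0.8100
NOT D AND D = a·b on (0.8100, 0.1900) = 0.1539
(NOT B OR D) AND (NOT D AND D) = a·b on (0.9595, 0.1539) = 0.1477
((NOT D OR D) OR F) AND ((NOT B OR D) AND (NOT D AND D)) = a·b on (0.8861, 0.1477) = 0.1308

0.131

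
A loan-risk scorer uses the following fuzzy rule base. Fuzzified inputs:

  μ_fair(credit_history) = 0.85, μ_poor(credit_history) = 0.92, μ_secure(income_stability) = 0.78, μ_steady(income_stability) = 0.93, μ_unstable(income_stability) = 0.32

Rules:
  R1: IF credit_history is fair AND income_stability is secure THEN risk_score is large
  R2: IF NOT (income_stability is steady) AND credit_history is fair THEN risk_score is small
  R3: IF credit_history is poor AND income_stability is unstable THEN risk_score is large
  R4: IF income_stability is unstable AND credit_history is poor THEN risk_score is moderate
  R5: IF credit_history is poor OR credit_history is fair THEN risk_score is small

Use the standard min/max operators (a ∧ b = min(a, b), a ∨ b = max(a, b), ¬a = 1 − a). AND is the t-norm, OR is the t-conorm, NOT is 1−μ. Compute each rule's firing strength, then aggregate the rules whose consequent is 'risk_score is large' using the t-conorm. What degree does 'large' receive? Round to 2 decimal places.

0.78

R1: fair=0.85, secure=0.78; AND[min(a, b)] → w = 0.78
R2: ¬steady=1−0.93=0.07, fair=0.85; AND[min(a, b)] → w = 0.07
R3: poor=0.92, unstable=0.32; AND[min(a, b)] → w = 0.32
R4: unstable=0.32, poor=0.92; AND[min(a, b)] → w = 0.32
R5: poor=0.92, fair=0.85; OR[max(a, b)] → w = 0.92
Rules with consequent 'large': {R1, R3} → strengths 0.78, 0.32
Aggregate via t-conorm [max(a, b)]: 0.78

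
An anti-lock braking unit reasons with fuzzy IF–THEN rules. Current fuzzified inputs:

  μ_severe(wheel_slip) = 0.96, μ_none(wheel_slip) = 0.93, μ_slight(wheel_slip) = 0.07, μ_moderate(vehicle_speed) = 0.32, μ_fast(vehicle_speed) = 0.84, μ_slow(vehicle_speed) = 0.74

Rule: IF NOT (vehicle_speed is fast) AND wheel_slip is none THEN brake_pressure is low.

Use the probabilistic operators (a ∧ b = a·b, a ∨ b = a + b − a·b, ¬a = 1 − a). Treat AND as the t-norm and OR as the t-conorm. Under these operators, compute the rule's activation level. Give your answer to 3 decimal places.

firing strength: ¬fast=1−0.84=0.16, none=0.93; AND[a·b] → w = 0.1488

0.149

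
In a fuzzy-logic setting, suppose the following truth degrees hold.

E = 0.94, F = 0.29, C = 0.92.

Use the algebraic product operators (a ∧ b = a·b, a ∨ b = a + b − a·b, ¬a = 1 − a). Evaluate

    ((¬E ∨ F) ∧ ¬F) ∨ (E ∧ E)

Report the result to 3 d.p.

¬E = 1 − 0.9400 = 0.0600
¬E ∨ F = a + b − a·b on (0.0600, 0.2900) = 0.3326
¬F = 1 − 0.2900 = 0.7100
(¬E ∨ F) ∧ ¬F = a·b on (0.3326, 0.7100) = 0.2361
E ∧ E = a·b on (0.9400, 0.9400) = 0.8836
((¬E ∨ F) ∧ ¬F) ∨ (E ∧ E) = a + b − a·b on (0.2361, 0.8836) = 0.9111

0.911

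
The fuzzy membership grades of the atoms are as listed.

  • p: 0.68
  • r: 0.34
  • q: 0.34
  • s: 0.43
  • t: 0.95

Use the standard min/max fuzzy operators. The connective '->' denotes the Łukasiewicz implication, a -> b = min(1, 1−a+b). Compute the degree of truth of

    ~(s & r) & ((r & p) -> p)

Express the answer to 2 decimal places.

0.66

s & r = min(a, b) on (0.43, 0.34) = 0.34
~(s & r) = 1 − 0.34 = 0.66
r & p = min(a, b) on (0.34, 0.68) = 0.34
(r & p) -> p  [Łukasiewicz: min(1, 1−a+b)] with a=0.34, b=0.68 → 1.00
~(s & r) & ((r & p) -> p) = min(a, b) on (0.66, 1.00) = 0.66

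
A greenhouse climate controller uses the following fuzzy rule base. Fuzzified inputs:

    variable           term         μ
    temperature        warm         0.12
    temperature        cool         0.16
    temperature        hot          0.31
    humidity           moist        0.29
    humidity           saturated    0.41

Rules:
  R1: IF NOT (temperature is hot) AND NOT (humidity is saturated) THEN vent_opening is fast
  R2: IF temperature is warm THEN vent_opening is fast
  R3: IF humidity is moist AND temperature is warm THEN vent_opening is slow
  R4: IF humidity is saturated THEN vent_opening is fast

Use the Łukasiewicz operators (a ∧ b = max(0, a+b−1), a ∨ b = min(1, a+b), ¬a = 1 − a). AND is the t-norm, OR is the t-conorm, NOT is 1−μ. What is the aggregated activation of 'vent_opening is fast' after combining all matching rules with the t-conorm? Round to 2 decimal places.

R1: ¬hot=1−0.31=0.69, ¬saturated=1−0.41=0.59; AND[max(0, a+b−1)] → w = 0.28
R2: warm=0.12 → w = 0.12
R3: moist=0.29, warm=0.12; AND[max(0, a+b−1)] → w = 0.00
R4: saturated=0.41 → w = 0.41
Rules with consequent 'fast': {R1, R2, R4} → strengths 0.28, 0.12, 0.41
Aggregate via t-conorm [min(1, a+b)]: 0.81

0.81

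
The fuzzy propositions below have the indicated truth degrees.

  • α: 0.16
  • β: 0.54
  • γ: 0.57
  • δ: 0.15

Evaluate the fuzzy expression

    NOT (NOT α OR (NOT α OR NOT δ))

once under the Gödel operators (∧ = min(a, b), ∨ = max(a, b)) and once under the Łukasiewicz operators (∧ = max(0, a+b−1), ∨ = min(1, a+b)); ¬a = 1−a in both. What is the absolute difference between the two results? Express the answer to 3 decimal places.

Under Gödel:
  NOT α = 1 − 0.16 = 0.84
  NOT α = 1 − 0.16 = 0.84
  NOT δ = 1 − 0.15 = 0.85
  NOT α OR NOT δ = max(a, b) on (0.84, 0.85) = 0.85
  NOT α OR (NOT α OR NOT δ) = max(a, b) on (0.84, 0.85) = 0.85
  NOT (NOT α OR (NOT α OR NOT δ)) = 1 − 0.85 = 0.15
  → value = 0.1500
Under Łukasiewicz:
  NOT α = 1 − 0.16 = 0.84
  NOT α = 1 − 0.16 = 0.84
  NOT δ = 1 − 0.15 = 0.85
  NOT α OR NOT δ = min(1, a+b) on (0.84, 0.85) = 1.00
  NOT α OR (NOT α OR NOT δ) = min(1, a+b) on (0.84, 1.00) = 1.00
  NOT (NOT α OR (NOT α OR NOT δ)) = 1 − 1.00 = 0.00
  → value = 0.0000
|0.1500 − 0.0000| = 0.150

0.150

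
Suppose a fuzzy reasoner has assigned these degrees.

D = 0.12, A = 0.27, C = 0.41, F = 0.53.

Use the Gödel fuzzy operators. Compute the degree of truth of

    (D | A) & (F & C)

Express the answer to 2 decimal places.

0.27

D | A = max(a, b) on (0.12, 0.27) = 0.27
F & C = min(a, b) on (0.53, 0.41) = 0.41
(D | A) & (F & C) = min(a, b) on (0.27, 0.41) = 0.27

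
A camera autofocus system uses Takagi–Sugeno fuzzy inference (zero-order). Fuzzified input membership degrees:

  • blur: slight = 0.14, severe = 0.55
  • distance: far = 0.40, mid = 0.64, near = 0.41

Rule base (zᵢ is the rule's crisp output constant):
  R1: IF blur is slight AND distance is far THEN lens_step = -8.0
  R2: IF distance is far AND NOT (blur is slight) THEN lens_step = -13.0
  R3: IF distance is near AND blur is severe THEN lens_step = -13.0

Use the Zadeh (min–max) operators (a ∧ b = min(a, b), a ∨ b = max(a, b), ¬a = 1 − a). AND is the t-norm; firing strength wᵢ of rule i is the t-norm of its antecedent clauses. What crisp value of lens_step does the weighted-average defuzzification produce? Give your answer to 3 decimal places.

-12.263

R1 (z=-8.0): slight=0.14, far=0.40; AND[min(a, b)] → w = 0.14
R2 (z=-13.0): far=0.40, ¬slight=1−0.14=0.86; AND[min(a, b)] → w = 0.40
R3 (z=-13.0): near=0.41, severe=0.55; AND[min(a, b)] → w = 0.41
Weighted average = (0.14·-8.0 + 0.40·-13.0 + 0.41·-13.0) / (0.14 + 0.40 + 0.41)
  = -11.6500 / 0.9500 = -12.263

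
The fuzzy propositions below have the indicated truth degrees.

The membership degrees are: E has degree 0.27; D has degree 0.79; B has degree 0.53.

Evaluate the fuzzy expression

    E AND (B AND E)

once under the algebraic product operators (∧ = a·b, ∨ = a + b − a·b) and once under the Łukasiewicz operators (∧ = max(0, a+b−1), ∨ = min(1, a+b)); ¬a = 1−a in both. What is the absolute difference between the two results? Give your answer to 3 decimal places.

0.039

Under algebraic product:
  B AND E = a·b on (0.5300, 0.2700) = 0.1431
  E AND (B AND E) = a·b on (0.2700, 0.1431) = 0.0386
  → value = 0.0386
Under Łukasiewicz:
  B AND E = max(0, a+b−1) on (0.53, 0.27) = 0.00
  E AND (B AND E) = max(0, a+b−1) on (0.27, 0.00) = 0.00
  → value = 0.0000
|0.0386 − 0.0000| = 0.039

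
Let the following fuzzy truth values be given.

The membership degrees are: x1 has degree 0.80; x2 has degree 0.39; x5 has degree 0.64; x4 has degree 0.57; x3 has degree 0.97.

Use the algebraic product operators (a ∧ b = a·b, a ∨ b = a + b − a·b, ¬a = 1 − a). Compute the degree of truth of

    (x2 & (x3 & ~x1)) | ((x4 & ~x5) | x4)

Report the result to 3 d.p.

0.684

~x1 = 1 − 0.8000 = 0.2000
x3 & ~x1 = a·b on (0.9700, 0.2000) = 0.1940
x2 & (x3 & ~x1) = a·b on (0.3900, 0.1940) = 0.0757
~x5 = 1 − 0.6400 = 0.3600
x4 & ~x5 = a·b on (0.5700, 0.3600) = 0.2052
(x4 & ~x5) | x4 = a + b − a·b on (0.2052, 0.5700) = 0.6582
(x2 & (x3 & ~x1)) | ((x4 & ~x5) | x4) = a + b − a·b on (0.0757, 0.6582) = 0.6841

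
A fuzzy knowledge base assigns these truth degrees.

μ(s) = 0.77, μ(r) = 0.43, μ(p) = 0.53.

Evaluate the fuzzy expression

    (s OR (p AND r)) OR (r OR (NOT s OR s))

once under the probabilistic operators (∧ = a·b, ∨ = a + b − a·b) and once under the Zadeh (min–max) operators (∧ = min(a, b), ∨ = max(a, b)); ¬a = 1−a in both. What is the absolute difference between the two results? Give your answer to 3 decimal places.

Under probabilistic:
  p AND r = a·b on (0.5300, 0.4300) = 0.2279
  s OR (p AND r) = a + b − a·b on (0.7700, 0.2279) = 0.8224
  NOT s = 1 − 0.7700 = 0.2300
  NOT s OR s = a + b − a·b on (0.2300, 0.7700) = 0.8229
  r OR (NOT s OR s) = a + b − a·b on (0.4300, 0.8229) = 0.8991
  (s OR (p AND r)) OR (r OR (NOT s OR s)) = a + b − a·b on (0.8224, 0.8991) = 0.9821
  → value = 0.9821
Under Zadeh (min–max):
  p AND r = min(a, b) on (0.53, 0.43) = 0.43
  s OR (p AND r) = max(a, b) on (0.77, 0.43) = 0.77
  NOT s = 1 − 0.77 = 0.23
  NOT s OR s = max(a, b) on (0.23, 0.77) = 0.77
  r OR (NOT s OR s) = max(a, b) on (0.43, 0.77) = 0.77
  (s OR (p AND r)) OR (r OR (NOT s OR s)) = max(a, b) on (0.77, 0.77) = 0.77
  → value = 0.7700
|0.9821 − 0.7700| = 0.212

0.212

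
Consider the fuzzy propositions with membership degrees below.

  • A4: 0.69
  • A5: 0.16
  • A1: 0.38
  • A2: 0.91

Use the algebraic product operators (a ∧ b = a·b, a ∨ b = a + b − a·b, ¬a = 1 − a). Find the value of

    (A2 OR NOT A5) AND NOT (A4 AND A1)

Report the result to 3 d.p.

NOT A5 = 1 − 0.1600 = 0.8400
A2 OR NOT A5 = a + b − a·b on (0.9100, 0.8400) = 0.9856
A4 AND A1 = a·b on (0.6900, 0.3800) = 0.2622
NOT (A4 AND A1) = 1 − 0.2622 = 0.7378
(A2 OR NOT A5) AND NOT (A4 AND A1) = a·b on (0.9856, 0.7378) = 0.7272

0.727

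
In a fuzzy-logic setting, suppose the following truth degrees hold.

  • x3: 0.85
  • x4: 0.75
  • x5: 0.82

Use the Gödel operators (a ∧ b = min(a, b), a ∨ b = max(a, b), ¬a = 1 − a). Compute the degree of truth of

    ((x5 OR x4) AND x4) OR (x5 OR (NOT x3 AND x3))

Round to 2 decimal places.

x5 OR x4 = max(a, b) on (0.82, 0.75) = 0.82
(x5 OR x4) AND x4 = min(a, b) on (0.82, 0.75) = 0.75
NOT x3 = 1 − 0.85 = 0.15
NOT x3 AND x3 = min(a, b) on (0.15, 0.85) = 0.15
x5 OR (NOT x3 AND x3) = max(a, b) on (0.82, 0.15) = 0.82
((x5 OR x4) AND x4) OR (x5 OR (NOT x3 AND x3)) = max(a, b) on (0.75, 0.82) = 0.82

0.82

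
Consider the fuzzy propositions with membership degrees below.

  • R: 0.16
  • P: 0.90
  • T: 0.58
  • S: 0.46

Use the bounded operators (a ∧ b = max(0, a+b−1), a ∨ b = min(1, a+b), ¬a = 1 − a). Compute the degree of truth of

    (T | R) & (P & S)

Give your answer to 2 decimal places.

T | R = min(1, a+b) on (0.58, 0.16) = 0.74
P & S = max(0, a+b−1) on (0.90, 0.46) = 0.36
(T | R) & (P & S) = max(0, a+b−1) on (0.74, 0.36) = 0.10

0.10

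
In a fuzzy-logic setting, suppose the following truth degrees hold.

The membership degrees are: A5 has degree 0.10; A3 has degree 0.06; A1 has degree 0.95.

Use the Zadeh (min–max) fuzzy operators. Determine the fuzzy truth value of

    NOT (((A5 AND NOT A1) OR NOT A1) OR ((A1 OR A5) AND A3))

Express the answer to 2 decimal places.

0.94

NOT A1 = 1 − 0.95 = 0.05
A5 AND NOT A1 = min(a, b) on (0.10, 0.05) = 0.05
NOT A1 = 1 − 0.95 = 0.05
(A5 AND NOT A1) OR NOT A1 = max(a, b) on (0.05, 0.05) = 0.05
A1 OR A5 = max(a, b) on (0.95, 0.10) = 0.95
(A1 OR A5) AND A3 = min(a, b) on (0.95, 0.06) = 0.06
((A5 AND NOT A1) OR NOT A1) OR ((A1 OR A5) AND A3) = max(a, b) on (0.05, 0.06) = 0.06
NOT (((A5 AND NOT A1) OR NOT A1) OR ((A1 OR A5) AND A3)) = 1 − 0.06 = 0.94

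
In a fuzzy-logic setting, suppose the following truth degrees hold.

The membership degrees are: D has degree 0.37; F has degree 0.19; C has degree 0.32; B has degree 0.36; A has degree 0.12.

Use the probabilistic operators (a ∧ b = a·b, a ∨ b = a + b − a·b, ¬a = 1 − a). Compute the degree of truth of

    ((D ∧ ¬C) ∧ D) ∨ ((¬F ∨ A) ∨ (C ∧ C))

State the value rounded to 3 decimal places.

¬C = 1 − 0.3200 = 0.6800
D ∧ ¬C = a·b on (0.3700, 0.6800) = 0.2516
(D ∧ ¬C) ∧ D = a·b on (0.2516, 0.3700) = 0.0931
¬F = 1 − 0.1900 = 0.8100
¬F ∨ A = a + b − a·b on (0.8100, 0.1200) = 0.8328
C ∧ C = a·b on (0.3200, 0.3200) = 0.1024
(¬F ∨ A) ∨ (C ∧ C) = a + b − a·b on (0.8328, 0.1024) = 0.8499
((D ∧ ¬C) ∧ D) ∨ ((¬F ∨ A) ∨ (C ∧ C)) = a + b − a·b on (0.0931, 0.8499) = 0.8639

0.864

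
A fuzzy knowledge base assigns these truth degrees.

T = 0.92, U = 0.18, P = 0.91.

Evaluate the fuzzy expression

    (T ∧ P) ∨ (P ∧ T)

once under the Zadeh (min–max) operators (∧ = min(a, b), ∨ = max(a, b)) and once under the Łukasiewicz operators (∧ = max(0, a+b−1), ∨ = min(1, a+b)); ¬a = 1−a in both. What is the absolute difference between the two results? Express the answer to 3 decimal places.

0.090

Under Zadeh (min–max):
  T ∧ P = min(a, b) on (0.92, 0.91) = 0.91
  P ∧ T = min(a, b) on (0.91, 0.92) = 0.91
  (T ∧ P) ∨ (P ∧ T) = max(a, b) on (0.91, 0.91) = 0.91
  → value = 0.9100
Under Łukasiewicz:
  T ∧ P = max(0, a+b−1) on (0.92, 0.91) = 0.83
  P ∧ T = max(0, a+b−1) on (0.91, 0.92) = 0.83
  (T ∧ P) ∨ (P ∧ T) = min(1, a+b) on (0.83, 0.83) = 1.00
  → value = 1.0000
|0.9100 − 1.0000| = 0.090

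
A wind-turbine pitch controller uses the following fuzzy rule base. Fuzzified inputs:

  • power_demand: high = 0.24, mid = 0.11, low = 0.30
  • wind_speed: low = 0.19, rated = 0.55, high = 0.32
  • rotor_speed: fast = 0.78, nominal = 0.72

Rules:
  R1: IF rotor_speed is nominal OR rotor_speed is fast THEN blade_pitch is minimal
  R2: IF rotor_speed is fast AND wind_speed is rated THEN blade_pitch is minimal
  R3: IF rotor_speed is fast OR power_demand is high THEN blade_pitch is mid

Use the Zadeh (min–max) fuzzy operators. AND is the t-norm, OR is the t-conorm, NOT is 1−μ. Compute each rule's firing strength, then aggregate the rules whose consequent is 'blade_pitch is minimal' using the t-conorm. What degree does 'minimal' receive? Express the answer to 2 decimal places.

R1: nominal=0.72, fast=0.78; OR[max(a, b)] → w = 0.78
R2: fast=0.78, rated=0.55; AND[min(a, b)] → w = 0.55
R3: fast=0.78, high=0.24; OR[max(a, b)] → w = 0.78
Rules with consequent 'minimal': {R1, R2} → strengths 0.78, 0.55
Aggregate via t-conorm [max(a, b)]: 0.78

0.78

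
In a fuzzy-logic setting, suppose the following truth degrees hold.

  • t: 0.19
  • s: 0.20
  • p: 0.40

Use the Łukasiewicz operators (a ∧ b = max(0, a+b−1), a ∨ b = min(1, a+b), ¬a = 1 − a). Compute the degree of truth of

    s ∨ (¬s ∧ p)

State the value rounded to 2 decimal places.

¬s = 1 − 0.20 = 0.80
¬s ∧ p = max(0, a+b−1) on (0.80, 0.40) = 0.20
s ∨ (¬s ∧ p) = min(1, a+b) on (0.20, 0.20) = 0.40

0.40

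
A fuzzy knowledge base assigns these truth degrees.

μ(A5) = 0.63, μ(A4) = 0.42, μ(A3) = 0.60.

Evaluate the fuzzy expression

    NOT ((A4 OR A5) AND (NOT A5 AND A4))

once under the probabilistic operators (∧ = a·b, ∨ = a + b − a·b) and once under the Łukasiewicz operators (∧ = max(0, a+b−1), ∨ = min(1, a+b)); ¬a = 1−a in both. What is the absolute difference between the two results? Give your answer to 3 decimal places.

0.122

Under probabilistic:
  A4 OR A5 = a + b − a·b on (0.4200, 0.6300) = 0.7854
  NOT A5 = 1 − 0.6300 = 0.3700
  NOT A5 AND A4 = a·b on (0.3700, 0.4200) = 0.1554
  (A4 OR A5) AND (NOT A5 AND A4) = a·b on (0.7854, 0.1554) = 0.1221
  NOT ((A4 OR A5) AND (NOT A5 AND A4)) = 1 − 0.1221 = 0.8779
  → value = 0.8779
Under Łukasiewicz:
  A4 OR A5 = min(1, a+b) on (0.42, 0.63) = 1.00
  NOT A5 = 1 − 0.63 = 0.37
  NOT A5 AND A4 = max(0, a+b−1) on (0.37, 0.42) = 0.00
  (A4 OR A5) AND (NOT A5 AND A4) = max(0, a+b−1) on (1.00, 0.00) = 0.00
  NOT ((A4 OR A5) AND (NOT A5 AND A4)) = 1 − 0.00 = 1.00
  → value = 1.0000
|0.8779 − 1.0000| = 0.122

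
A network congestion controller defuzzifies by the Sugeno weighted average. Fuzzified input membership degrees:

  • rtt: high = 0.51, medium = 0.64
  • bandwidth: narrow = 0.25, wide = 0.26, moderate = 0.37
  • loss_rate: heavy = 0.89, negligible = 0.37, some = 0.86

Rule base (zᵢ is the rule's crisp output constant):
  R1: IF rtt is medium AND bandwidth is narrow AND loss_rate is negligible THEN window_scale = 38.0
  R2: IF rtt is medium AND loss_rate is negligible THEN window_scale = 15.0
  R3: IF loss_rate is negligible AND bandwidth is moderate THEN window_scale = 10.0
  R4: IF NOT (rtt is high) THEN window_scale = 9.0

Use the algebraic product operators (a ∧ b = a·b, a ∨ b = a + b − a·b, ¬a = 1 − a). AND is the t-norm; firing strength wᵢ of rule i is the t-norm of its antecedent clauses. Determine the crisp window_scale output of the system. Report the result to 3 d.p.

R1 (z=38.0): medium=0.64, narrow=0.25, negligible=0.37; AND[a·b] → w = 0.0592
R2 (z=15.0): medium=0.64, negligible=0.37; AND[a·b] → w = 0.2368
R3 (z=10.0): negligible=0.37, moderate=0.37; AND[a·b] → w = 0.1369
R4 (z=9.0): ¬high=1−0.51=0.49 → w = 0.4900
Weighted average = (0.0592·38.0 + 0.2368·15.0 + 0.1369·10.0 + 0.4900·9.0) / (0.0592 + 0.2368 + 0.1369 + 0.4900)
  = 11.5806 / 0.9229 = 12.548

12.548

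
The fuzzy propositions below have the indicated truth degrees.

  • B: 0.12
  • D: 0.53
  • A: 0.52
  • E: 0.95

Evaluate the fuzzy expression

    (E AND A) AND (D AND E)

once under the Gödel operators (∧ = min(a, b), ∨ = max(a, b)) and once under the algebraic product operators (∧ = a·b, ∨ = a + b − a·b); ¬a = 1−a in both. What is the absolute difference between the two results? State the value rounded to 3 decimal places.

Under Gödel:
  E AND A = min(a, b) on (0.95, 0.52) = 0.52
  D AND E = min(a, b) on (0.53, 0.95) = 0.53
  (E AND A) AND (D AND E) = min(a, b) on (0.52, 0.53) = 0.52
  → value = 0.5200
Under algebraic product:
  E AND A = a·b on (0.9500, 0.5200) = 0.4940
  D AND E = a·b on (0.5300, 0.9500) = 0.5035
  (E AND A) AND (D AND E) = a·b on (0.4940, 0.5035) = 0.2487
  → value = 0.2487
|0.5200 − 0.2487| = 0.271

0.271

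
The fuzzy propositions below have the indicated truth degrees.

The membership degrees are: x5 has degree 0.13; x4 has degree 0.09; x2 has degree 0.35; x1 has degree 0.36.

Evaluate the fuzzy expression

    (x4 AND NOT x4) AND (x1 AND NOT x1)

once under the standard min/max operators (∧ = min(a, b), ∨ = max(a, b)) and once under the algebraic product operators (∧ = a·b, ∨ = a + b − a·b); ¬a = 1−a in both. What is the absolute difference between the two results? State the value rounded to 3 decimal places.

0.071

Under standard min/max:
  NOT x4 = 1 − 0.09 = 0.91
  x4 AND NOT x4 = min(a, b) on (0.09, 0.91) = 0.09
  NOT x1 = 1 − 0.36 = 0.64
  x1 AND NOT x1 = min(a, b) on (0.36, 0.64) = 0.36
  (x4 AND NOT x4) AND (x1 AND NOT x1) = min(a, b) on (0.09, 0.36) = 0.09
  → value = 0.0900
Under algebraic product:
  NOT x4 = 1 − 0.0900 = 0.9100
  x4 AND NOT x4 = a·b on (0.0900, 0.9100) = 0.0819
  NOT x1 = 1 − 0.3600 = 0.6400
  x1 AND NOT x1 = a·b on (0.3600, 0.6400) = 0.2304
  (x4 AND NOT x4) AND (x1 AND NOT x1) = a·b on (0.0819, 0.2304) = 0.0189
  → value = 0.0189
|0.0900 − 0.0189| = 0.071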